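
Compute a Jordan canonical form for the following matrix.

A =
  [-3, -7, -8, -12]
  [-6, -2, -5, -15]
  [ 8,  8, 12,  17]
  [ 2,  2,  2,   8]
J_1(3) ⊕ J_3(4)

The characteristic polynomial is
  det(x·I − A) = x^4 - 15*x^3 + 84*x^2 - 208*x + 192 = (x - 4)^3*(x - 3)

Eigenvalues and multiplicities (the geometric multiplicity of λ is n − rank(A − λI), which equals the number of Jordan blocks for λ):
  λ = 3: algebraic multiplicity = 1, geometric multiplicity = 1
  λ = 4: algebraic multiplicity = 3, geometric multiplicity = 1

Determining the block sizes for each eigenvalue:
  λ = 3: one block (gm = 1), so the single block has size am = 1 → block sizes [1]
  λ = 4: one block (gm = 1), so the single block has size am = 3 → block sizes [3]

Assembling the blocks gives a Jordan form
J =
  [3, 0, 0, 0]
  [0, 4, 1, 0]
  [0, 0, 4, 1]
  [0, 0, 0, 4]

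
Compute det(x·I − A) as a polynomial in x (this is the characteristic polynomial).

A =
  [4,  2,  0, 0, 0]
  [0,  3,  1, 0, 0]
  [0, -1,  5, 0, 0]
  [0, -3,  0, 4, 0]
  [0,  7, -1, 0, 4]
x^5 - 20*x^4 + 160*x^3 - 640*x^2 + 1280*x - 1024

Expanding det(x·I − A) (e.g. by cofactor expansion or by noting that A is similar to its Jordan form J, which has the same characteristic polynomial as A) gives
  χ_A(x) = x^5 - 20*x^4 + 160*x^3 - 640*x^2 + 1280*x - 1024
which factors as (x - 4)^5. The eigenvalues (with algebraic multiplicities) are λ = 4 with multiplicity 5.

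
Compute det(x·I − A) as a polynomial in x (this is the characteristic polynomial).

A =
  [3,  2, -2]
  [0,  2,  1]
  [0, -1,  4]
x^3 - 9*x^2 + 27*x - 27

Expanding det(x·I − A) (e.g. by cofactor expansion or by noting that A is similar to its Jordan form J, which has the same characteristic polynomial as A) gives
  χ_A(x) = x^3 - 9*x^2 + 27*x - 27
which factors as (x - 3)^3. The eigenvalues (with algebraic multiplicities) are λ = 3 with multiplicity 3.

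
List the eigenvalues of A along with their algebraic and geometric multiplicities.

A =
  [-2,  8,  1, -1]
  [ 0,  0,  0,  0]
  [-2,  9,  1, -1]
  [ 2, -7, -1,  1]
λ = 0: alg = 4, geom = 2

Step 1 — factor the characteristic polynomial to read off the algebraic multiplicities:
  χ_A(x) = x^4

Step 2 — compute geometric multiplicities via the rank-nullity identity g(λ) = n − rank(A − λI):
  rank(A − (0)·I) = 2, so dim ker(A − (0)·I) = n − 2 = 2

Summary:
  λ = 0: algebraic multiplicity = 4, geometric multiplicity = 2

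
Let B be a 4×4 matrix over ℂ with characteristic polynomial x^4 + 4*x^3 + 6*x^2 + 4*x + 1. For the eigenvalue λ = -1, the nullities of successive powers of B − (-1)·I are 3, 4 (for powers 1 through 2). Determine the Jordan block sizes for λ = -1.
Block sizes for λ = -1: [2, 1, 1]

From the dimensions of kernels of powers, the number of Jordan blocks of size at least j is d_j − d_{j−1} where d_j = dim ker(N^j) (with d_0 = 0). Computing the differences gives [3, 1].
The number of blocks of size exactly k is (#blocks of size ≥ k) − (#blocks of size ≥ k + 1), so the partition is: 2 block(s) of size 1, 1 block(s) of size 2.
In nonincreasing order the block sizes are [2, 1, 1].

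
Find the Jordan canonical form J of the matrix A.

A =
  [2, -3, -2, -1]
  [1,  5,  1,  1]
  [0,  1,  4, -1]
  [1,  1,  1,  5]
J_2(4) ⊕ J_2(4)

The characteristic polynomial is
  det(x·I − A) = x^4 - 16*x^3 + 96*x^2 - 256*x + 256 = (x - 4)^4

Eigenvalues and multiplicities (the geometric multiplicity of λ is n − rank(A − λI), which equals the number of Jordan blocks for λ):
  λ = 4: algebraic multiplicity = 4, geometric multiplicity = 2

Determining the block sizes for each eigenvalue:
  λ = 4: with am = 4 and gm = 2, the partition is not yet determined (e.g. several partitions of 4 into 2 parts exist). Let N = A − (4)·I. Computing rank(N^1) = 2, rank(N^2) = 0; the number of blocks of size ≥ j is rank(N^{j−1}) − rank(N^j), giving [2, 2]. So we have 2 block(s) of size 2 → block sizes [2, 2]

Assembling the blocks gives a Jordan form
J =
  [4, 1, 0, 0]
  [0, 4, 0, 0]
  [0, 0, 4, 1]
  [0, 0, 0, 4]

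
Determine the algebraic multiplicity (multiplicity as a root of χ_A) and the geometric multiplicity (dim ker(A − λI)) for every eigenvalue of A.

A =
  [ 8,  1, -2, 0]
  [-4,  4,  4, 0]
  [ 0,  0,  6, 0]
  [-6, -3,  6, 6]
λ = 6: alg = 4, geom = 3

Step 1 — factor the characteristic polynomial to read off the algebraic multiplicities:
  χ_A(x) = (x - 6)^4

Step 2 — compute geometric multiplicities via the rank-nullity identity g(λ) = n − rank(A − λI):
  rank(A − (6)·I) = 1, so dim ker(A − (6)·I) = n − 1 = 3

Summary:
  λ = 6: algebraic multiplicity = 4, geometric multiplicity = 3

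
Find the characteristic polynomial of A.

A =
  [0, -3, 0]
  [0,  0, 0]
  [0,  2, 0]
x^3

Expanding det(x·I − A) (e.g. by cofactor expansion or by noting that A is similar to its Jordan form J, which has the same characteristic polynomial as A) gives
  χ_A(x) = x^3
which factors as x^3. The eigenvalues (with algebraic multiplicities) are λ = 0 with multiplicity 3.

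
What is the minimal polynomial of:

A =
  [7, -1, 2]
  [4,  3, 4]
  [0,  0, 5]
x^2 - 10*x + 25

The characteristic polynomial is χ_A(x) = (x - 5)^3, so the eigenvalues are known. The minimal polynomial is
  m_A(x) = Π_λ (x − λ)^{k_λ}
where k_λ is the size of the *largest* Jordan block for λ (equivalently, the smallest k with (A − λI)^k v = 0 for every generalised eigenvector v of λ).

  λ = 5: largest Jordan block has size 2, contributing (x − 5)^2

So m_A(x) = (x - 5)^2 = x^2 - 10*x + 25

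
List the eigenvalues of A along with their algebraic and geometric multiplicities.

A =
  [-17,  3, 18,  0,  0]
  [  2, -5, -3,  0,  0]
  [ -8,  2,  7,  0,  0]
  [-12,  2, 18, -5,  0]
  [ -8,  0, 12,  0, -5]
λ = -5: alg = 5, geom = 3

Step 1 — factor the characteristic polynomial to read off the algebraic multiplicities:
  χ_A(x) = (x + 5)^5

Step 2 — compute geometric multiplicities via the rank-nullity identity g(λ) = n − rank(A − λI):
  rank(A − (-5)·I) = 2, so dim ker(A − (-5)·I) = n − 2 = 3

Summary:
  λ = -5: algebraic multiplicity = 5, geometric multiplicity = 3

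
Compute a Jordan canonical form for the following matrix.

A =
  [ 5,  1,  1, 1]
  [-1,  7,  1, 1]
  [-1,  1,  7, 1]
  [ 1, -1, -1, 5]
J_2(6) ⊕ J_1(6) ⊕ J_1(6)

The characteristic polynomial is
  det(x·I − A) = x^4 - 24*x^3 + 216*x^2 - 864*x + 1296 = (x - 6)^4

Eigenvalues and multiplicities (the geometric multiplicity of λ is n − rank(A − λI), which equals the number of Jordan blocks for λ):
  λ = 6: algebraic multiplicity = 4, geometric multiplicity = 3

Determining the block sizes for each eigenvalue:
  λ = 6: 3 blocks summing to 4 forces exactly one block of size 2 and the rest size 1 → block sizes [2, 1, 1]

Assembling the blocks gives a Jordan form
J =
  [6, 1, 0, 0]
  [0, 6, 0, 0]
  [0, 0, 6, 0]
  [0, 0, 0, 6]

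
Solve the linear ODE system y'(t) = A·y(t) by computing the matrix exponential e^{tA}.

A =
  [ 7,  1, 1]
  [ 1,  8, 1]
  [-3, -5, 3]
e^{tA} =
  [-t^2*exp(6*t)/2 + t*exp(6*t) + exp(6*t), -t^2*exp(6*t) + t*exp(6*t), -t^2*exp(6*t)/2 + t*exp(6*t)]
  [t*exp(6*t), 2*t*exp(6*t) + exp(6*t), t*exp(6*t)]
  [t^2*exp(6*t)/2 - 3*t*exp(6*t), t^2*exp(6*t) - 5*t*exp(6*t), t^2*exp(6*t)/2 - 3*t*exp(6*t) + exp(6*t)]

Strategy: write A = P · J · P⁻¹ where J is a Jordan canonical form, so e^{tA} = P · e^{tJ} · P⁻¹, and e^{tJ} can be computed block-by-block.

A has Jordan form
J =
  [6, 1, 0]
  [0, 6, 1]
  [0, 0, 6]
(up to reordering of blocks).

Per-block formulas:
  For a 3×3 Jordan block J_3(6): exp(t · J_3(6)) = e^(6t)·(I + t·N + (t^2/2)·N^2), where N is the 3×3 nilpotent shift.

After assembling e^{tJ} and conjugating by P, we get:

e^{tA} =
  [-t^2*exp(6*t)/2 + t*exp(6*t) + exp(6*t), -t^2*exp(6*t) + t*exp(6*t), -t^2*exp(6*t)/2 + t*exp(6*t)]
  [t*exp(6*t), 2*t*exp(6*t) + exp(6*t), t*exp(6*t)]
  [t^2*exp(6*t)/2 - 3*t*exp(6*t), t^2*exp(6*t) - 5*t*exp(6*t), t^2*exp(6*t)/2 - 3*t*exp(6*t) + exp(6*t)]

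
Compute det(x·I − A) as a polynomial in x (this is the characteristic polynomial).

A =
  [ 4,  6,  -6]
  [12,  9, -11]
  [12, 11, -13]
x^3 - 12*x - 16

Expanding det(x·I − A) (e.g. by cofactor expansion or by noting that A is similar to its Jordan form J, which has the same characteristic polynomial as A) gives
  χ_A(x) = x^3 - 12*x - 16
which factors as (x - 4)*(x + 2)^2. The eigenvalues (with algebraic multiplicities) are λ = -2 with multiplicity 2, λ = 4 with multiplicity 1.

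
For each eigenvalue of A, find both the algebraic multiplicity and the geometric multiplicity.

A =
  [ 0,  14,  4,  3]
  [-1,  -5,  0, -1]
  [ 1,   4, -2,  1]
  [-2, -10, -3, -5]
λ = -3: alg = 4, geom = 2

Step 1 — factor the characteristic polynomial to read off the algebraic multiplicities:
  χ_A(x) = (x + 3)^4

Step 2 — compute geometric multiplicities via the rank-nullity identity g(λ) = n − rank(A − λI):
  rank(A − (-3)·I) = 2, so dim ker(A − (-3)·I) = n − 2 = 2

Summary:
  λ = -3: algebraic multiplicity = 4, geometric multiplicity = 2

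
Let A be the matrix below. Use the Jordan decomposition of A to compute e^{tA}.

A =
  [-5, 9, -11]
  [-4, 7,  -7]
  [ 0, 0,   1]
e^{tA} =
  [-6*t*exp(t) + exp(t), 9*t*exp(t), 3*t^2*exp(t)/2 - 11*t*exp(t)]
  [-4*t*exp(t), 6*t*exp(t) + exp(t), t^2*exp(t) - 7*t*exp(t)]
  [0, 0, exp(t)]

Strategy: write A = P · J · P⁻¹ where J is a Jordan canonical form, so e^{tA} = P · e^{tJ} · P⁻¹, and e^{tJ} can be computed block-by-block.

A has Jordan form
J =
  [1, 1, 0]
  [0, 1, 1]
  [0, 0, 1]
(up to reordering of blocks).

Per-block formulas:
  For a 3×3 Jordan block J_3(1): exp(t · J_3(1)) = e^(1t)·(I + t·N + (t^2/2)·N^2), where N is the 3×3 nilpotent shift.

After assembling e^{tJ} and conjugating by P, we get:

e^{tA} =
  [-6*t*exp(t) + exp(t), 9*t*exp(t), 3*t^2*exp(t)/2 - 11*t*exp(t)]
  [-4*t*exp(t), 6*t*exp(t) + exp(t), t^2*exp(t) - 7*t*exp(t)]
  [0, 0, exp(t)]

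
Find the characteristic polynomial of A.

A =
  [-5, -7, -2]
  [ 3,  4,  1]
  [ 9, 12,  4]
x^3 - 3*x^2 + 3*x - 1

Expanding det(x·I − A) (e.g. by cofactor expansion or by noting that A is similar to its Jordan form J, which has the same characteristic polynomial as A) gives
  χ_A(x) = x^3 - 3*x^2 + 3*x - 1
which factors as (x - 1)^3. The eigenvalues (with algebraic multiplicities) are λ = 1 with multiplicity 3.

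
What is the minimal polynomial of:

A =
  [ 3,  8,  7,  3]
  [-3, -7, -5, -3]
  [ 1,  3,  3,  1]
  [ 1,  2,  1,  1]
x^3

The characteristic polynomial is χ_A(x) = x^4, so the eigenvalues are known. The minimal polynomial is
  m_A(x) = Π_λ (x − λ)^{k_λ}
where k_λ is the size of the *largest* Jordan block for λ (equivalently, the smallest k with (A − λI)^k v = 0 for every generalised eigenvector v of λ).

  λ = 0: largest Jordan block has size 3, contributing (x − 0)^3

So m_A(x) = x^3 = x^3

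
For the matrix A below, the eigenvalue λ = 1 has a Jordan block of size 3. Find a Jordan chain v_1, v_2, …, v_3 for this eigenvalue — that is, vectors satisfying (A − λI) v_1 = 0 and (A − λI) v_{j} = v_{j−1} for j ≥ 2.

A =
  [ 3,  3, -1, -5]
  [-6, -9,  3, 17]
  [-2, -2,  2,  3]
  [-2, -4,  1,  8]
A Jordan chain for λ = 1 of length 3:
v_1 = (-2, 8, 0, 4)ᵀ
v_2 = (2, -6, -2, -2)ᵀ
v_3 = (1, 0, 0, 0)ᵀ

Let N = A − (1)·I. We want v_3 with N^3 v_3 = 0 but N^2 v_3 ≠ 0; then v_{j-1} := N · v_j for j = 3, …, 2.

Pick v_3 = (1, 0, 0, 0)ᵀ.
Then v_2 = N · v_3 = (2, -6, -2, -2)ᵀ.
Then v_1 = N · v_2 = (-2, 8, 0, 4)ᵀ.

Sanity check: (A − (1)·I) v_1 = (0, 0, 0, 0)ᵀ = 0. ✓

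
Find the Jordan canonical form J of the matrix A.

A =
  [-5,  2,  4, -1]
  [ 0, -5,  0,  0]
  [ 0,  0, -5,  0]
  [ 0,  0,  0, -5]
J_2(-5) ⊕ J_1(-5) ⊕ J_1(-5)

The characteristic polynomial is
  det(x·I − A) = x^4 + 20*x^3 + 150*x^2 + 500*x + 625 = (x + 5)^4

Eigenvalues and multiplicities (the geometric multiplicity of λ is n − rank(A − λI), which equals the number of Jordan blocks for λ):
  λ = -5: algebraic multiplicity = 4, geometric multiplicity = 3

Determining the block sizes for each eigenvalue:
  λ = -5: 3 blocks summing to 4 forces exactly one block of size 2 and the rest size 1 → block sizes [2, 1, 1]

Assembling the blocks gives a Jordan form
J =
  [-5,  1,  0,  0]
  [ 0, -5,  0,  0]
  [ 0,  0, -5,  0]
  [ 0,  0,  0, -5]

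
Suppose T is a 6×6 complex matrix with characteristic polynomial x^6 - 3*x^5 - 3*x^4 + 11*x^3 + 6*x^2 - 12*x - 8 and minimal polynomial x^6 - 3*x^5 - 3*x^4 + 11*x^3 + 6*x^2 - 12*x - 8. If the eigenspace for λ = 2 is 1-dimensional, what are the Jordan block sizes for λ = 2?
Block sizes for λ = 2: [3]

Step 1 — from the characteristic polynomial, algebraic multiplicity of λ = 2 is 3. From dim ker(T − (2)·I) = 1, there are exactly 1 Jordan blocks for λ = 2.
Step 2 — from the minimal polynomial, the factor (x − 2)^3 tells us the largest block for λ = 2 has size 3.
Step 3 — with total size 3, 1 blocks, and largest block 3, the block sizes (in nonincreasing order) are [3].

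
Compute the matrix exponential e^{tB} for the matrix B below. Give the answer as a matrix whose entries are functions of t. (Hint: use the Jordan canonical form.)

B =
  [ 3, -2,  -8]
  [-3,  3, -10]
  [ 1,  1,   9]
e^{tB} =
  [t^2*exp(5*t) - 2*t*exp(5*t) + exp(5*t), -2*t*exp(5*t), 2*t^2*exp(5*t) - 8*t*exp(5*t)]
  [t^2*exp(5*t) - 3*t*exp(5*t), -2*t*exp(5*t) + exp(5*t), 2*t^2*exp(5*t) - 10*t*exp(5*t)]
  [-t^2*exp(5*t)/2 + t*exp(5*t), t*exp(5*t), -t^2*exp(5*t) + 4*t*exp(5*t) + exp(5*t)]

Strategy: write B = P · J · P⁻¹ where J is a Jordan canonical form, so e^{tB} = P · e^{tJ} · P⁻¹, and e^{tJ} can be computed block-by-block.

B has Jordan form
J =
  [5, 1, 0]
  [0, 5, 1]
  [0, 0, 5]
(up to reordering of blocks).

Per-block formulas:
  For a 3×3 Jordan block J_3(5): exp(t · J_3(5)) = e^(5t)·(I + t·N + (t^2/2)·N^2), where N is the 3×3 nilpotent shift.

After assembling e^{tJ} and conjugating by P, we get:

e^{tB} =
  [t^2*exp(5*t) - 2*t*exp(5*t) + exp(5*t), -2*t*exp(5*t), 2*t^2*exp(5*t) - 8*t*exp(5*t)]
  [t^2*exp(5*t) - 3*t*exp(5*t), -2*t*exp(5*t) + exp(5*t), 2*t^2*exp(5*t) - 10*t*exp(5*t)]
  [-t^2*exp(5*t)/2 + t*exp(5*t), t*exp(5*t), -t^2*exp(5*t) + 4*t*exp(5*t) + exp(5*t)]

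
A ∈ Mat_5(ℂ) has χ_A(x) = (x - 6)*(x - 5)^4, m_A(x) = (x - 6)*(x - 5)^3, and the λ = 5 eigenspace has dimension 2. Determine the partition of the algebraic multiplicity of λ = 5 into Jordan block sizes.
Block sizes for λ = 5: [3, 1]

Step 1 — from the characteristic polynomial, algebraic multiplicity of λ = 5 is 4. From dim ker(A − (5)·I) = 2, there are exactly 2 Jordan blocks for λ = 5.
Step 2 — from the minimal polynomial, the factor (x − 5)^3 tells us the largest block for λ = 5 has size 3.
Step 3 — with total size 4, 2 blocks, and largest block 3, the block sizes (in nonincreasing order) are [3, 1].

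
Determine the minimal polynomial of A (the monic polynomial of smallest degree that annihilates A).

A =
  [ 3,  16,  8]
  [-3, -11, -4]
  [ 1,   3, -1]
x^3 + 9*x^2 + 27*x + 27

The characteristic polynomial is χ_A(x) = (x + 3)^3, so the eigenvalues are known. The minimal polynomial is
  m_A(x) = Π_λ (x − λ)^{k_λ}
where k_λ is the size of the *largest* Jordan block for λ (equivalently, the smallest k with (A − λI)^k v = 0 for every generalised eigenvector v of λ).

  λ = -3: largest Jordan block has size 3, contributing (x + 3)^3

So m_A(x) = (x + 3)^3 = x^3 + 9*x^2 + 27*x + 27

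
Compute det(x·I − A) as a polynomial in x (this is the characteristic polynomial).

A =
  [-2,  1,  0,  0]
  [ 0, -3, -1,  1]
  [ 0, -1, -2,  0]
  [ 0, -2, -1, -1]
x^4 + 8*x^3 + 24*x^2 + 32*x + 16

Expanding det(x·I − A) (e.g. by cofactor expansion or by noting that A is similar to its Jordan form J, which has the same characteristic polynomial as A) gives
  χ_A(x) = x^4 + 8*x^3 + 24*x^2 + 32*x + 16
which factors as (x + 2)^4. The eigenvalues (with algebraic multiplicities) are λ = -2 with multiplicity 4.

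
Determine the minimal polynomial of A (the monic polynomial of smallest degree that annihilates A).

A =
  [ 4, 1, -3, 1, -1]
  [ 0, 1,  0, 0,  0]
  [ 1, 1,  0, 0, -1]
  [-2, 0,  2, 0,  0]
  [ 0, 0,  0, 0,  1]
x^3 - 4*x^2 + 5*x - 2

The characteristic polynomial is χ_A(x) = (x - 2)*(x - 1)^4, so the eigenvalues are known. The minimal polynomial is
  m_A(x) = Π_λ (x − λ)^{k_λ}
where k_λ is the size of the *largest* Jordan block for λ (equivalently, the smallest k with (A − λI)^k v = 0 for every generalised eigenvector v of λ).

  λ = 1: largest Jordan block has size 2, contributing (x − 1)^2
  λ = 2: largest Jordan block has size 1, contributing (x − 2)

So m_A(x) = (x - 2)*(x - 1)^2 = x^3 - 4*x^2 + 5*x - 2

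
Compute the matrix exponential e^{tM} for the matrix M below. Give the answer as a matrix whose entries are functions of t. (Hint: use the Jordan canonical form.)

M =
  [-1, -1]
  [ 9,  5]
e^{tM} =
  [-3*t*exp(2*t) + exp(2*t), -t*exp(2*t)]
  [9*t*exp(2*t), 3*t*exp(2*t) + exp(2*t)]

Strategy: write M = P · J · P⁻¹ where J is a Jordan canonical form, so e^{tM} = P · e^{tJ} · P⁻¹, and e^{tJ} can be computed block-by-block.

M has Jordan form
J =
  [2, 1]
  [0, 2]
(up to reordering of blocks).

Per-block formulas:
  For a 2×2 Jordan block J_2(2): exp(t · J_2(2)) = e^(2t)·(I + t·N), where N is the 2×2 nilpotent shift.

After assembling e^{tJ} and conjugating by P, we get:

e^{tM} =
  [-3*t*exp(2*t) + exp(2*t), -t*exp(2*t)]
  [9*t*exp(2*t), 3*t*exp(2*t) + exp(2*t)]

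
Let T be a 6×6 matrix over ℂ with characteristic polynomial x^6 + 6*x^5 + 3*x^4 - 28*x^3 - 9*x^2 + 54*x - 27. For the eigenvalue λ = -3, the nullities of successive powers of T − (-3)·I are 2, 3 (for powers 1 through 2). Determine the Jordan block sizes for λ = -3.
Block sizes for λ = -3: [2, 1]

From the dimensions of kernels of powers, the number of Jordan blocks of size at least j is d_j − d_{j−1} where d_j = dim ker(N^j) (with d_0 = 0). Computing the differences gives [2, 1].
The number of blocks of size exactly k is (#blocks of size ≥ k) − (#blocks of size ≥ k + 1), so the partition is: 1 block(s) of size 1, 1 block(s) of size 2.
In nonincreasing order the block sizes are [2, 1].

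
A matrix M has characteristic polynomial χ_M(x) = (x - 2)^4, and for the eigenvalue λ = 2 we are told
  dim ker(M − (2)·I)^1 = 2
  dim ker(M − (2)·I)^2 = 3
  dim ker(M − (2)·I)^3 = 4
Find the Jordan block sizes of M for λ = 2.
Block sizes for λ = 2: [3, 1]

From the dimensions of kernels of powers, the number of Jordan blocks of size at least j is d_j − d_{j−1} where d_j = dim ker(N^j) (with d_0 = 0). Computing the differences gives [2, 1, 1].
The number of blocks of size exactly k is (#blocks of size ≥ k) − (#blocks of size ≥ k + 1), so the partition is: 1 block(s) of size 1, 1 block(s) of size 3.
In nonincreasing order the block sizes are [3, 1].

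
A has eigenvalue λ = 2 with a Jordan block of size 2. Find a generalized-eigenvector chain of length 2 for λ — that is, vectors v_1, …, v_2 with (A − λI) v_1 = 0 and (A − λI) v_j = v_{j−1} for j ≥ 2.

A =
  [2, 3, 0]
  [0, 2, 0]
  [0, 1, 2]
A Jordan chain for λ = 2 of length 2:
v_1 = (3, 0, 1)ᵀ
v_2 = (0, 1, 0)ᵀ

Let N = A − (2)·I. We want v_2 with N^2 v_2 = 0 but N^1 v_2 ≠ 0; then v_{j-1} := N · v_j for j = 2, …, 2.

Pick v_2 = (0, 1, 0)ᵀ.
Then v_1 = N · v_2 = (3, 0, 1)ᵀ.

Sanity check: (A − (2)·I) v_1 = (0, 0, 0)ᵀ = 0. ✓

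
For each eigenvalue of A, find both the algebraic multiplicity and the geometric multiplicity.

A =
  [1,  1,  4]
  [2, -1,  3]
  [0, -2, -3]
λ = -1: alg = 3, geom = 1

Step 1 — factor the characteristic polynomial to read off the algebraic multiplicities:
  χ_A(x) = (x + 1)^3

Step 2 — compute geometric multiplicities via the rank-nullity identity g(λ) = n − rank(A − λI):
  rank(A − (-1)·I) = 2, so dim ker(A − (-1)·I) = n − 2 = 1

Summary:
  λ = -1: algebraic multiplicity = 3, geometric multiplicity = 1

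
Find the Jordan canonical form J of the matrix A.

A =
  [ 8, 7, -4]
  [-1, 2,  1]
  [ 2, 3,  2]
J_3(4)

The characteristic polynomial is
  det(x·I − A) = x^3 - 12*x^2 + 48*x - 64 = (x - 4)^3

Eigenvalues and multiplicities (the geometric multiplicity of λ is n − rank(A − λI), which equals the number of Jordan blocks for λ):
  λ = 4: algebraic multiplicity = 3, geometric multiplicity = 1

Determining the block sizes for each eigenvalue:
  λ = 4: one block (gm = 1), so the single block has size am = 3 → block sizes [3]

Assembling the blocks gives a Jordan form
J =
  [4, 1, 0]
  [0, 4, 1]
  [0, 0, 4]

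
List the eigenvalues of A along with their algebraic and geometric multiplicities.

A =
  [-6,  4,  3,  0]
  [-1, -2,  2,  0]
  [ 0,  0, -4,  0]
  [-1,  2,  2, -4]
λ = -4: alg = 4, geom = 2

Step 1 — factor the characteristic polynomial to read off the algebraic multiplicities:
  χ_A(x) = (x + 4)^4

Step 2 — compute geometric multiplicities via the rank-nullity identity g(λ) = n − rank(A − λI):
  rank(A − (-4)·I) = 2, so dim ker(A − (-4)·I) = n − 2 = 2

Summary:
  λ = -4: algebraic multiplicity = 4, geometric multiplicity = 2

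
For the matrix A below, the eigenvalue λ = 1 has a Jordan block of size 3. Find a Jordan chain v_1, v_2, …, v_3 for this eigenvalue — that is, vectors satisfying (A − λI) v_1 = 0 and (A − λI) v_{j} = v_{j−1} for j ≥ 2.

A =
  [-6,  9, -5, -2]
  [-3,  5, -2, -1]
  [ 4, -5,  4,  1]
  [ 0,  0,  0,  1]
A Jordan chain for λ = 1 of length 3:
v_1 = (2, 1, -1, 0)ᵀ
v_2 = (-7, -3, 4, 0)ᵀ
v_3 = (1, 0, 0, 0)ᵀ

Let N = A − (1)·I. We want v_3 with N^3 v_3 = 0 but N^2 v_3 ≠ 0; then v_{j-1} := N · v_j for j = 3, …, 2.

Pick v_3 = (1, 0, 0, 0)ᵀ.
Then v_2 = N · v_3 = (-7, -3, 4, 0)ᵀ.
Then v_1 = N · v_2 = (2, 1, -1, 0)ᵀ.

Sanity check: (A − (1)·I) v_1 = (0, 0, 0, 0)ᵀ = 0. ✓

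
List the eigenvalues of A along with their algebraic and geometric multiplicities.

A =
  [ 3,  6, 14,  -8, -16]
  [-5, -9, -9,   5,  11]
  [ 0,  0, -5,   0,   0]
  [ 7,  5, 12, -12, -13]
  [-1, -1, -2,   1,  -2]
λ = -5: alg = 5, geom = 3

Step 1 — factor the characteristic polynomial to read off the algebraic multiplicities:
  χ_A(x) = (x + 5)^5

Step 2 — compute geometric multiplicities via the rank-nullity identity g(λ) = n − rank(A − λI):
  rank(A − (-5)·I) = 2, so dim ker(A − (-5)·I) = n − 2 = 3

Summary:
  λ = -5: algebraic multiplicity = 5, geometric multiplicity = 3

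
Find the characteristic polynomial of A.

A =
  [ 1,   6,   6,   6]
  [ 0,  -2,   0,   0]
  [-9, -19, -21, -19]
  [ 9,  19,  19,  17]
x^4 + 5*x^3 + 6*x^2 - 4*x - 8

Expanding det(x·I − A) (e.g. by cofactor expansion or by noting that A is similar to its Jordan form J, which has the same characteristic polynomial as A) gives
  χ_A(x) = x^4 + 5*x^3 + 6*x^2 - 4*x - 8
which factors as (x - 1)*(x + 2)^3. The eigenvalues (with algebraic multiplicities) are λ = -2 with multiplicity 3, λ = 1 with multiplicity 1.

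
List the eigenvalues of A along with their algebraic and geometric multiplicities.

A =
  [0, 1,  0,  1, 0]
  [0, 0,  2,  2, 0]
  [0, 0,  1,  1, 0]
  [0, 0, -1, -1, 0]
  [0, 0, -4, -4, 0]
λ = 0: alg = 5, geom = 3

Step 1 — factor the characteristic polynomial to read off the algebraic multiplicities:
  χ_A(x) = x^5

Step 2 — compute geometric multiplicities via the rank-nullity identity g(λ) = n − rank(A − λI):
  rank(A − (0)·I) = 2, so dim ker(A − (0)·I) = n − 2 = 3

Summary:
  λ = 0: algebraic multiplicity = 5, geometric multiplicity = 3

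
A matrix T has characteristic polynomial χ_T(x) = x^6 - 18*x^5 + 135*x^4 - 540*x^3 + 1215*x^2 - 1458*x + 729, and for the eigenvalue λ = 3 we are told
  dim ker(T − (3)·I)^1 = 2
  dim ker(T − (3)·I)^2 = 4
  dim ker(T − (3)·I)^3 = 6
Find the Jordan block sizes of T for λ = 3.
Block sizes for λ = 3: [3, 3]

From the dimensions of kernels of powers, the number of Jordan blocks of size at least j is d_j − d_{j−1} where d_j = dim ker(N^j) (with d_0 = 0). Computing the differences gives [2, 2, 2].
The number of blocks of size exactly k is (#blocks of size ≥ k) − (#blocks of size ≥ k + 1), so the partition is: 2 block(s) of size 3.
In nonincreasing order the block sizes are [3, 3].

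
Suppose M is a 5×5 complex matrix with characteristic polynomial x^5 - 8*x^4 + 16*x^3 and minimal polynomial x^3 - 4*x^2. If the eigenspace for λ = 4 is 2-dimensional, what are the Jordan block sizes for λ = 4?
Block sizes for λ = 4: [1, 1]

Step 1 — from the characteristic polynomial, algebraic multiplicity of λ = 4 is 2. From dim ker(M − (4)·I) = 2, there are exactly 2 Jordan blocks for λ = 4.
Step 2 — from the minimal polynomial, the factor (x − 4) tells us the largest block for λ = 4 has size 1.
Step 3 — with total size 2, 2 blocks, and largest block 1, the block sizes (in nonincreasing order) are [1, 1].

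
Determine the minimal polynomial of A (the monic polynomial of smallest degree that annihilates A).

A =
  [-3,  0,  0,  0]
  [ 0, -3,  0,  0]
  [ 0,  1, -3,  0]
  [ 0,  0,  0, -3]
x^2 + 6*x + 9

The characteristic polynomial is χ_A(x) = (x + 3)^4, so the eigenvalues are known. The minimal polynomial is
  m_A(x) = Π_λ (x − λ)^{k_λ}
where k_λ is the size of the *largest* Jordan block for λ (equivalently, the smallest k with (A − λI)^k v = 0 for every generalised eigenvector v of λ).

  λ = -3: largest Jordan block has size 2, contributing (x + 3)^2

So m_A(x) = (x + 3)^2 = x^2 + 6*x + 9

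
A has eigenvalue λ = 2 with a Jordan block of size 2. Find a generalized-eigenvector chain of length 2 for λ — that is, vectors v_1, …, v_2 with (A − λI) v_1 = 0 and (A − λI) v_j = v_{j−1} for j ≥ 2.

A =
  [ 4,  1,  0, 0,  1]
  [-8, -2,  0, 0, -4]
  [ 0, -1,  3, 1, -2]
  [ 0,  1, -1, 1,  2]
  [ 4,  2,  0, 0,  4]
A Jordan chain for λ = 2 of length 2:
v_1 = (2, -8, 0, 0, 4)ᵀ
v_2 = (1, 0, 0, 0, 0)ᵀ

Let N = A − (2)·I. We want v_2 with N^2 v_2 = 0 but N^1 v_2 ≠ 0; then v_{j-1} := N · v_j for j = 2, …, 2.

Pick v_2 = (1, 0, 0, 0, 0)ᵀ.
Then v_1 = N · v_2 = (2, -8, 0, 0, 4)ᵀ.

Sanity check: (A − (2)·I) v_1 = (0, 0, 0, 0, 0)ᵀ = 0. ✓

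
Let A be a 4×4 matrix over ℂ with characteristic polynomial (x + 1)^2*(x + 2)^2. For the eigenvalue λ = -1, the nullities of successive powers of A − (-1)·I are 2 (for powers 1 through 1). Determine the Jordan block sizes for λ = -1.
Block sizes for λ = -1: [1, 1]

From the dimensions of kernels of powers, the number of Jordan blocks of size at least j is d_j − d_{j−1} where d_j = dim ker(N^j) (with d_0 = 0). Computing the differences gives [2].
The number of blocks of size exactly k is (#blocks of size ≥ k) − (#blocks of size ≥ k + 1), so the partition is: 2 block(s) of size 1.
In nonincreasing order the block sizes are [1, 1].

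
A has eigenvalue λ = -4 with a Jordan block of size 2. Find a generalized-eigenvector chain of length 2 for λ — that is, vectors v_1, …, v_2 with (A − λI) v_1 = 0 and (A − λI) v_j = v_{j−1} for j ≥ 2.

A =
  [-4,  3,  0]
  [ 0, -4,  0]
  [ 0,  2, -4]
A Jordan chain for λ = -4 of length 2:
v_1 = (3, 0, 2)ᵀ
v_2 = (0, 1, 0)ᵀ

Let N = A − (-4)·I. We want v_2 with N^2 v_2 = 0 but N^1 v_2 ≠ 0; then v_{j-1} := N · v_j for j = 2, …, 2.

Pick v_2 = (0, 1, 0)ᵀ.
Then v_1 = N · v_2 = (3, 0, 2)ᵀ.

Sanity check: (A − (-4)·I) v_1 = (0, 0, 0)ᵀ = 0. ✓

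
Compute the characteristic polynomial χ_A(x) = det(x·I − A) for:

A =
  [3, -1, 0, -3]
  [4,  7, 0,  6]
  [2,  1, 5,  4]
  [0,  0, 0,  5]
x^4 - 20*x^3 + 150*x^2 - 500*x + 625

Expanding det(x·I − A) (e.g. by cofactor expansion or by noting that A is similar to its Jordan form J, which has the same characteristic polynomial as A) gives
  χ_A(x) = x^4 - 20*x^3 + 150*x^2 - 500*x + 625
which factors as (x - 5)^4. The eigenvalues (with algebraic multiplicities) are λ = 5 with multiplicity 4.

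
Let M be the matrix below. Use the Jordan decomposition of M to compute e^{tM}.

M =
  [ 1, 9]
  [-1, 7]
e^{tM} =
  [-3*t*exp(4*t) + exp(4*t), 9*t*exp(4*t)]
  [-t*exp(4*t), 3*t*exp(4*t) + exp(4*t)]

Strategy: write M = P · J · P⁻¹ where J is a Jordan canonical form, so e^{tM} = P · e^{tJ} · P⁻¹, and e^{tJ} can be computed block-by-block.

M has Jordan form
J =
  [4, 1]
  [0, 4]
(up to reordering of blocks).

Per-block formulas:
  For a 2×2 Jordan block J_2(4): exp(t · J_2(4)) = e^(4t)·(I + t·N), where N is the 2×2 nilpotent shift.

After assembling e^{tJ} and conjugating by P, we get:

e^{tM} =
  [-3*t*exp(4*t) + exp(4*t), 9*t*exp(4*t)]
  [-t*exp(4*t), 3*t*exp(4*t) + exp(4*t)]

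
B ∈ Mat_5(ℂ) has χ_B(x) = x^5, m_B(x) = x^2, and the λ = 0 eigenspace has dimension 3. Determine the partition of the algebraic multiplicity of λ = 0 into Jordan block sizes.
Block sizes for λ = 0: [2, 2, 1]

Step 1 — from the characteristic polynomial, algebraic multiplicity of λ = 0 is 5. From dim ker(B − (0)·I) = 3, there are exactly 3 Jordan blocks for λ = 0.
Step 2 — from the minimal polynomial, the factor (x − 0)^2 tells us the largest block for λ = 0 has size 2.
Step 3 — with total size 5, 3 blocks, and largest block 2, the block sizes (in nonincreasing order) are [2, 2, 1].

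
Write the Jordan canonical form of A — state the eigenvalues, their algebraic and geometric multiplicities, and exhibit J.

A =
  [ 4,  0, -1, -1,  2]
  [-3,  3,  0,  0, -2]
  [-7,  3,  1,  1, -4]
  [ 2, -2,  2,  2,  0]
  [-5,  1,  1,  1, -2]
J_1(0) ⊕ J_3(2) ⊕ J_1(2)

The characteristic polynomial is
  det(x·I − A) = x^5 - 8*x^4 + 24*x^3 - 32*x^2 + 16*x = x*(x - 2)^4

Eigenvalues and multiplicities (the geometric multiplicity of λ is n − rank(A − λI), which equals the number of Jordan blocks for λ):
  λ = 0: algebraic multiplicity = 1, geometric multiplicity = 1
  λ = 2: algebraic multiplicity = 4, geometric multiplicity = 2

Determining the block sizes for each eigenvalue:
  λ = 0: one block (gm = 1), so the single block has size am = 1 → block sizes [1]
  λ = 2: with am = 4 and gm = 2, the partition is not yet determined (e.g. several partitions of 4 into 2 parts exist). Let N = A − (2)·I. Computing rank(N^1) = 3, rank(N^2) = 2, rank(N^3) = 1; the number of blocks of size ≥ j is rank(N^{j−1}) − rank(N^j), giving [2, 1, 1]. So we have 1 block(s) of size 3, 1 block(s) of size 1 → block sizes [3, 1]

Assembling the blocks gives a Jordan form
J =
  [0, 0, 0, 0, 0]
  [0, 2, 1, 0, 0]
  [0, 0, 2, 1, 0]
  [0, 0, 0, 2, 0]
  [0, 0, 0, 0, 2]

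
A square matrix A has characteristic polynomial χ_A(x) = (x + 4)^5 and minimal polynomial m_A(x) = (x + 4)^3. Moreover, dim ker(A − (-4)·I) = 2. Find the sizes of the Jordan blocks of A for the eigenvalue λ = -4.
Block sizes for λ = -4: [3, 2]

Step 1 — from the characteristic polynomial, algebraic multiplicity of λ = -4 is 5. From dim ker(A − (-4)·I) = 2, there are exactly 2 Jordan blocks for λ = -4.
Step 2 — from the minimal polynomial, the factor (x + 4)^3 tells us the largest block for λ = -4 has size 3.
Step 3 — with total size 5, 2 blocks, and largest block 3, the block sizes (in nonincreasing order) are [3, 2].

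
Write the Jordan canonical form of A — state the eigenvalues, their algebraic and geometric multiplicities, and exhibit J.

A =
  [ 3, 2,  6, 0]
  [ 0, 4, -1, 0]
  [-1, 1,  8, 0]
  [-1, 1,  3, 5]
J_3(5) ⊕ J_1(5)

The characteristic polynomial is
  det(x·I − A) = x^4 - 20*x^3 + 150*x^2 - 500*x + 625 = (x - 5)^4

Eigenvalues and multiplicities (the geometric multiplicity of λ is n − rank(A − λI), which equals the number of Jordan blocks for λ):
  λ = 5: algebraic multiplicity = 4, geometric multiplicity = 2

Determining the block sizes for each eigenvalue:
  λ = 5: with am = 4 and gm = 2, the partition is not yet determined (e.g. several partitions of 4 into 2 parts exist). Let N = A − (5)·I. Computing rank(N^1) = 2, rank(N^2) = 1, rank(N^3) = 0; the number of blocks of size ≥ j is rank(N^{j−1}) − rank(N^j), giving [2, 1, 1]. So we have 1 block(s) of size 3, 1 block(s) of size 1 → block sizes [3, 1]

Assembling the blocks gives a Jordan form
J =
  [5, 1, 0, 0]
  [0, 5, 1, 0]
  [0, 0, 5, 0]
  [0, 0, 0, 5]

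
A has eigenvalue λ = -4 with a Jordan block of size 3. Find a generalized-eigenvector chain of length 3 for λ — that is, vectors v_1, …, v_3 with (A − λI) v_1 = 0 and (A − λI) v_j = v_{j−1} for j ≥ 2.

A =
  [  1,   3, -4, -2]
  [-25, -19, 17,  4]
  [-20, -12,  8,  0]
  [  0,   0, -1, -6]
A Jordan chain for λ = -4 of length 3:
v_1 = (30, -90, -40, 20)ᵀ
v_2 = (5, -25, -20, 0)ᵀ
v_3 = (1, 0, 0, 0)ᵀ

Let N = A − (-4)·I. We want v_3 with N^3 v_3 = 0 but N^2 v_3 ≠ 0; then v_{j-1} := N · v_j for j = 3, …, 2.

Pick v_3 = (1, 0, 0, 0)ᵀ.
Then v_2 = N · v_3 = (5, -25, -20, 0)ᵀ.
Then v_1 = N · v_2 = (30, -90, -40, 20)ᵀ.

Sanity check: (A − (-4)·I) v_1 = (0, 0, 0, 0)ᵀ = 0. ✓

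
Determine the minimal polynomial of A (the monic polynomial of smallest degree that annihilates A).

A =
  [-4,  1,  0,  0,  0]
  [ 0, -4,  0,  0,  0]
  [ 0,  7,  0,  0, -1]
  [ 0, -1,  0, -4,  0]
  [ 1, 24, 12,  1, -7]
x^3 + 11*x^2 + 40*x + 48

The characteristic polynomial is χ_A(x) = (x + 3)*(x + 4)^4, so the eigenvalues are known. The minimal polynomial is
  m_A(x) = Π_λ (x − λ)^{k_λ}
where k_λ is the size of the *largest* Jordan block for λ (equivalently, the smallest k with (A − λI)^k v = 0 for every generalised eigenvector v of λ).

  λ = -4: largest Jordan block has size 2, contributing (x + 4)^2
  λ = -3: largest Jordan block has size 1, contributing (x + 3)

So m_A(x) = (x + 3)*(x + 4)^2 = x^3 + 11*x^2 + 40*x + 48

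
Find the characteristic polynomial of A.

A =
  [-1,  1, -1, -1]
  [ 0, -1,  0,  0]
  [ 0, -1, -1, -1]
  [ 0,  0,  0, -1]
x^4 + 4*x^3 + 6*x^2 + 4*x + 1

Expanding det(x·I − A) (e.g. by cofactor expansion or by noting that A is similar to its Jordan form J, which has the same characteristic polynomial as A) gives
  χ_A(x) = x^4 + 4*x^3 + 6*x^2 + 4*x + 1
which factors as (x + 1)^4. The eigenvalues (with algebraic multiplicities) are λ = -1 with multiplicity 4.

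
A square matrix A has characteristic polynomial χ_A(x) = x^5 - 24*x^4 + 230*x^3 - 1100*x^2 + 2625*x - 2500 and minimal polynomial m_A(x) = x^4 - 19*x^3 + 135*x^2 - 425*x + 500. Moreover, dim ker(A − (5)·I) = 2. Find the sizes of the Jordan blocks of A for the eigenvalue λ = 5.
Block sizes for λ = 5: [3, 1]

Step 1 — from the characteristic polynomial, algebraic multiplicity of λ = 5 is 4. From dim ker(A − (5)·I) = 2, there are exactly 2 Jordan blocks for λ = 5.
Step 2 — from the minimal polynomial, the factor (x − 5)^3 tells us the largest block for λ = 5 has size 3.
Step 3 — with total size 4, 2 blocks, and largest block 3, the block sizes (in nonincreasing order) are [3, 1].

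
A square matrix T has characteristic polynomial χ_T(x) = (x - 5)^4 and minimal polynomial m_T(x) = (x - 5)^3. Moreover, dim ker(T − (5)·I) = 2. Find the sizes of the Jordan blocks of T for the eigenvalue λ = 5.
Block sizes for λ = 5: [3, 1]

Step 1 — from the characteristic polynomial, algebraic multiplicity of λ = 5 is 4. From dim ker(T − (5)·I) = 2, there are exactly 2 Jordan blocks for λ = 5.
Step 2 — from the minimal polynomial, the factor (x − 5)^3 tells us the largest block for λ = 5 has size 3.
Step 3 — with total size 4, 2 blocks, and largest block 3, the block sizes (in nonincreasing order) are [3, 1].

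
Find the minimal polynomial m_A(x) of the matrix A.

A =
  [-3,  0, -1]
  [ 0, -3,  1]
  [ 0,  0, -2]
x^2 + 5*x + 6

The characteristic polynomial is χ_A(x) = (x + 2)*(x + 3)^2, so the eigenvalues are known. The minimal polynomial is
  m_A(x) = Π_λ (x − λ)^{k_λ}
where k_λ is the size of the *largest* Jordan block for λ (equivalently, the smallest k with (A − λI)^k v = 0 for every generalised eigenvector v of λ).

  λ = -3: largest Jordan block has size 1, contributing (x + 3)
  λ = -2: largest Jordan block has size 1, contributing (x + 2)

So m_A(x) = (x + 2)*(x + 3) = x^2 + 5*x + 6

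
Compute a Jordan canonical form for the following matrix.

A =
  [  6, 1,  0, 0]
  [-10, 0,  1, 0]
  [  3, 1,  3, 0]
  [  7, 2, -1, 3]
J_3(3) ⊕ J_1(3)

The characteristic polynomial is
  det(x·I − A) = x^4 - 12*x^3 + 54*x^2 - 108*x + 81 = (x - 3)^4

Eigenvalues and multiplicities (the geometric multiplicity of λ is n − rank(A − λI), which equals the number of Jordan blocks for λ):
  λ = 3: algebraic multiplicity = 4, geometric multiplicity = 2

Determining the block sizes for each eigenvalue:
  λ = 3: with am = 4 and gm = 2, the partition is not yet determined (e.g. several partitions of 4 into 2 parts exist). Let N = A − (3)·I. Computing rank(N^1) = 2, rank(N^2) = 1, rank(N^3) = 0; the number of blocks of size ≥ j is rank(N^{j−1}) − rank(N^j), giving [2, 1, 1]. So we have 1 block(s) of size 3, 1 block(s) of size 1 → block sizes [3, 1]

Assembling the blocks gives a Jordan form
J =
  [3, 1, 0, 0]
  [0, 3, 1, 0]
  [0, 0, 3, 0]
  [0, 0, 0, 3]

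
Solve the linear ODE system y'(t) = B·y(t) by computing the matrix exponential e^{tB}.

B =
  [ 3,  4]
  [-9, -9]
e^{tB} =
  [6*t*exp(-3*t) + exp(-3*t), 4*t*exp(-3*t)]
  [-9*t*exp(-3*t), -6*t*exp(-3*t) + exp(-3*t)]

Strategy: write B = P · J · P⁻¹ where J is a Jordan canonical form, so e^{tB} = P · e^{tJ} · P⁻¹, and e^{tJ} can be computed block-by-block.

B has Jordan form
J =
  [-3,  1]
  [ 0, -3]
(up to reordering of blocks).

Per-block formulas:
  For a 2×2 Jordan block J_2(-3): exp(t · J_2(-3)) = e^(-3t)·(I + t·N), where N is the 2×2 nilpotent shift.

After assembling e^{tJ} and conjugating by P, we get:

e^{tB} =
  [6*t*exp(-3*t) + exp(-3*t), 4*t*exp(-3*t)]
  [-9*t*exp(-3*t), -6*t*exp(-3*t) + exp(-3*t)]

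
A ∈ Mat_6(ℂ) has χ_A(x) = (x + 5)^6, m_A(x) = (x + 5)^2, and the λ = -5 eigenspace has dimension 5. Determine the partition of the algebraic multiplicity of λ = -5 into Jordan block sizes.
Block sizes for λ = -5: [2, 1, 1, 1, 1]

Step 1 — from the characteristic polynomial, algebraic multiplicity of λ = -5 is 6. From dim ker(A − (-5)·I) = 5, there are exactly 5 Jordan blocks for λ = -5.
Step 2 — from the minimal polynomial, the factor (x + 5)^2 tells us the largest block for λ = -5 has size 2.
Step 3 — with total size 6, 5 blocks, and largest block 2, the block sizes (in nonincreasing order) are [2, 1, 1, 1, 1].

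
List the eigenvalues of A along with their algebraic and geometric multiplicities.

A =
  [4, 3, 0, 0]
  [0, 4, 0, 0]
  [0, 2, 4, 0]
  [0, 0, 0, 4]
λ = 4: alg = 4, geom = 3

Step 1 — factor the characteristic polynomial to read off the algebraic multiplicities:
  χ_A(x) = (x - 4)^4

Step 2 — compute geometric multiplicities via the rank-nullity identity g(λ) = n − rank(A − λI):
  rank(A − (4)·I) = 1, so dim ker(A − (4)·I) = n − 1 = 3

Summary:
  λ = 4: algebraic multiplicity = 4, geometric multiplicity = 3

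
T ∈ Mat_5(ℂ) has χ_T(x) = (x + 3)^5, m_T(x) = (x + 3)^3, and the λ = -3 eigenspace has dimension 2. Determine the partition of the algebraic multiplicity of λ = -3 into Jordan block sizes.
Block sizes for λ = -3: [3, 2]

Step 1 — from the characteristic polynomial, algebraic multiplicity of λ = -3 is 5. From dim ker(T − (-3)·I) = 2, there are exactly 2 Jordan blocks for λ = -3.
Step 2 — from the minimal polynomial, the factor (x + 3)^3 tells us the largest block for λ = -3 has size 3.
Step 3 — with total size 5, 2 blocks, and largest block 3, the block sizes (in nonincreasing order) are [3, 2].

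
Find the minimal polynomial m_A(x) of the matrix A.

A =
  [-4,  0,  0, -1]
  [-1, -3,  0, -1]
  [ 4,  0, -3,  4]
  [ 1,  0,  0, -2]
x^2 + 6*x + 9

The characteristic polynomial is χ_A(x) = (x + 3)^4, so the eigenvalues are known. The minimal polynomial is
  m_A(x) = Π_λ (x − λ)^{k_λ}
where k_λ is the size of the *largest* Jordan block for λ (equivalently, the smallest k with (A − λI)^k v = 0 for every generalised eigenvector v of λ).

  λ = -3: largest Jordan block has size 2, contributing (x + 3)^2

So m_A(x) = (x + 3)^2 = x^2 + 6*x + 9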